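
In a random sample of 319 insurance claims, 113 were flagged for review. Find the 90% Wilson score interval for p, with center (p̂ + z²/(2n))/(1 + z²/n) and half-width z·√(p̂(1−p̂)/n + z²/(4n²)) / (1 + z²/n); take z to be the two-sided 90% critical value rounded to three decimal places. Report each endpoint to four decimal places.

(0.3116, 0.3993)

Here p̂ = 113/319 = 0.35423 and z = 1.645 (z² = 2.706025).
Denominator 1 + z²/n = 1 + 2.706025/319 = 1.008483.
Adjusted center: (0.35423 + z²/(2n))/1.008483 = 0.35546.
Radicand: p̂(1−p̂)/n + z²/(4n²) = 0.000717090 + 0.000006648 = 0.000723738.
Half-width = 1.645·√0.000723738/1.008483 = 0.04388.
So the interval runs from 0.3116 to 0.3993.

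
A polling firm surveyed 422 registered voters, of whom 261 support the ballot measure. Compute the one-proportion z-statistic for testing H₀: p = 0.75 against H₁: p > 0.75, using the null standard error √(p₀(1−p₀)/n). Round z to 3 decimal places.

p̂ = 261/422 = 0.61848.
SE₀ = √(0.75·0.25/422) = 0.021079.
Test statistic: z = -0.13152/0.021079 = -6.239.

z = -6.239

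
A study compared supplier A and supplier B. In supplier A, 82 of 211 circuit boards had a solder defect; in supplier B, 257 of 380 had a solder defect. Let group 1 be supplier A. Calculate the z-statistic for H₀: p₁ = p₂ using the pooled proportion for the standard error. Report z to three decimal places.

z = -6.776

Sample proportions: p̂₁ = 82/211 = 0.38863 and p̂₂ = 257/380 = 0.67632.
Pooled p̂ = (82+257)/(211+380) = 339/591 = 0.57360.
Pooled SE = √[0.2445824·0.00737092] ≈ 0.042459.
z = (p̂₁ − p̂₂)/SE = (0.38863 − 0.67632)/0.042459 = -0.28769/0.042459 = -6.776.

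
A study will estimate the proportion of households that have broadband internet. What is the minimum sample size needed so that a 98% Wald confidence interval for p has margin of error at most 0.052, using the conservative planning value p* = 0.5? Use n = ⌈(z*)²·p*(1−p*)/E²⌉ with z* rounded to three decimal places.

The 98% critical value is z* = 2.326.
p*(1−p*) = 0.2500.
Required n before rounding: 5.410276 × 0.2500 / 0.052² = 500.210.
Rounding up, n = 501.

n = 501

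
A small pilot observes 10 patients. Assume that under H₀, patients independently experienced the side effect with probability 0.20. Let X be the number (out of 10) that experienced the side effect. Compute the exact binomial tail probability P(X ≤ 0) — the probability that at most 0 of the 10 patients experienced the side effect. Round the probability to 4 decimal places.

X ~ Binomial(n=10, p=0.20).
P(X ≤ 0) = C(10,0)·0.20^0·0.80^10.
= 0.107374 = 0.1074.

P = 0.1074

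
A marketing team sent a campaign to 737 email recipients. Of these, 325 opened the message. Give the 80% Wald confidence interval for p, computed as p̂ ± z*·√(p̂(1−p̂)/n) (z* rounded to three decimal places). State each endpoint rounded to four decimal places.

The sample proportion is 325/737 = 0.44098.
SE(p̂) = √(0.44098·0.55902/737) = 0.018289.
For 80% confidence, z* = 1.282.
Margin = 1.282·0.018289 = 0.02345.
CI: 0.44098 ± 0.02345 = (0.4175, 0.4644).

(0.4175, 0.4644)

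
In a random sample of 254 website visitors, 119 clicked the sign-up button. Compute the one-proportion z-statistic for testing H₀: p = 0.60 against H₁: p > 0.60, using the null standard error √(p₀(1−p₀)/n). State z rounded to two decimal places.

z = -4.28

p̂ = 119/254 = 0.46850.
Null standard error: √(0.60·0.40/254) = √0.000944882 = 0.030739.
z = (0.46850 − 0.60)/0.030739 = -0.13150/0.030739 = -4.28.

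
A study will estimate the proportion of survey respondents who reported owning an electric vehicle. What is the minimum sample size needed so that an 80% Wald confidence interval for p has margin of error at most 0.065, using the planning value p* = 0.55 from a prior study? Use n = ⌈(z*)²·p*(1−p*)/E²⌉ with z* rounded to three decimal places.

n = 97

For 80% confidence, z* = 1.282.
p*(1−p*) = 0.2475.
(z*)²·p*(1−p*)/E² = 1.643524·0.2475/0.004225 = 96.277.
⌈96.277⌉ = 97.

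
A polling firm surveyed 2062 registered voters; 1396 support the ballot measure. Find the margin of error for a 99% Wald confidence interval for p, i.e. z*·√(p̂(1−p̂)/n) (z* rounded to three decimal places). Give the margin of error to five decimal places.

ME = 0.02653

Sample proportion p̂ = 1396/2062 = 0.67701.
SE(p̂) = √(0.67701·0.32299/2062) = 0.010298.
z* = 2.576 at the 99% level.
Margin of error = z*·SE = 2.576 × 0.010298 = 0.02653.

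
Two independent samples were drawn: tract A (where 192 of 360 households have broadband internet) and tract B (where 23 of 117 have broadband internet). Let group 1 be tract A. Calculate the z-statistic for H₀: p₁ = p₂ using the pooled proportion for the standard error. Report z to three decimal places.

z = 6.360

p̂₁ = 192/360 = 0.53333, p̂₂ = 23/117 = 0.19658.
Pooling: p̂ = 215/477 = 0.45073.
SE = √[p̂(1−p̂)(1/n₁+1/n₂)] = √[0.45073·0.54927·(1/360+1/117)] ≈ 0.052950.
z = 0.33675/0.052950 = 6.360.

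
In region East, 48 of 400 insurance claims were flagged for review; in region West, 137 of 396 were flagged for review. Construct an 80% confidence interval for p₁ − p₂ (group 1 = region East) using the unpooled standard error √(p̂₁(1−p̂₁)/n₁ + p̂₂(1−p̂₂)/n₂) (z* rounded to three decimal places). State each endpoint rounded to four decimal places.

(-0.2630, -0.1889)

p̂₁ = 0.12000, p̂₂ = 0.34596, so the observed difference is -0.22596.
Unpooled SE = √(p̂₁(1−p̂₁)/n₁ + p̂₂(1−p̂₂)/n₂) = √(0.000264000 + 0.000571393) = 0.028903.
For 80% confidence, z* = 1.282. Margin = 1.282·0.028903 = 0.03705.
CI: -0.22596 ± 0.03705 = (-0.2630, -0.1889).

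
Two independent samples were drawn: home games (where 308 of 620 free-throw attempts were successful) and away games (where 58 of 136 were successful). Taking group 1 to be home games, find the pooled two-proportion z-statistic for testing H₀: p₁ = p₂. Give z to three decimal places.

Sample proportions: p̂₁ = 308/620 = 0.49677 and p̂₂ = 58/136 = 0.42647.
Pooling: p̂ = 366/756 = 0.48413.
Pooled SE = √[0.2497480·0.00896584] ≈ 0.047320.
z = 0.07030/0.047320 = 1.486.

z = 1.486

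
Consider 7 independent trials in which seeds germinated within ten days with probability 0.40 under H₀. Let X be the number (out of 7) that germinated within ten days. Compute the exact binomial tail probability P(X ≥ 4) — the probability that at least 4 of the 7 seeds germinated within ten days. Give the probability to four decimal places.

P = 0.2898

X is binomial with n = 7 and p = 0.40.
P(X ≥ 4) = C(7,4)·0.40^4·0.60^3 + C(7,5)·0.40^5·0.60^2 + C(7,6)·0.40^6·0.60^1 + C(7,7)·0.40^7·0.60^0.
= 0.193536 + 0.077414 + 0.017203 + 0.001638 = 0.2898.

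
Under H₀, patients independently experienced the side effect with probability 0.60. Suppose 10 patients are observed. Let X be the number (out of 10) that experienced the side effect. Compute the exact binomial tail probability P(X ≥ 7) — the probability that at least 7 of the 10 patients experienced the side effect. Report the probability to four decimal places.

P = 0.3823

X ~ Binomial(n=10, p=0.60).
P(X ≥ 7) = C(10,7)·0.60^7·0.40^3 + C(10,8)·0.60^8·0.40^2 + C(10,9)·0.60^9·0.40^1 + C(10,10)·0.60^10·0.40^0.
= 0.214991 + 0.120932 + 0.040311 + 0.006047 = 0.3823.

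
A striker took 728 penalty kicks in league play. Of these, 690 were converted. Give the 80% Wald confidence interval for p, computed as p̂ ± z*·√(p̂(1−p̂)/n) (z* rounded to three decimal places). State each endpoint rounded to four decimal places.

(0.9372, 0.9584)

Sample proportion p̂ = 690/728 = 0.94780.
SE(p̂) = √(0.94780·0.05220/728) = 0.008244.
For 80% confidence, z* = 1.282.
Margin = 1.282·0.008244 = 0.01057.
Interval: 0.94780 ± 0.01057 → (0.9372, 0.9584).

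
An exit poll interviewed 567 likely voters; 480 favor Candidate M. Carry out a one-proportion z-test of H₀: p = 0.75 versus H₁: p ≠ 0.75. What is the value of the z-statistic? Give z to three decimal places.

p̂ = 480/567 = 0.84656.
SE₀ = √(0.75·0.25/567) = 0.018185.
z = (0.84656 − 0.75)/0.018185 = 0.09656/0.018185 = 5.310.

z = 5.310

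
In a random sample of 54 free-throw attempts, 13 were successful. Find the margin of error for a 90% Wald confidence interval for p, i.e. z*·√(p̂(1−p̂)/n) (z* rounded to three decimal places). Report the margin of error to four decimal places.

ME = 0.0957

The sample proportion is 13/54 = 0.24074.
SE = √(p̂(1−p̂)/n) = √(0.182785/54) = 0.058180.
For 90% confidence, z* = 1.645.
ME = 1.645·0.058180 = 0.0957.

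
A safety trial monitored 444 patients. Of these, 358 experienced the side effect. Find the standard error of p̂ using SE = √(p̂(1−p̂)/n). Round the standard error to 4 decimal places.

With x = 358 successes in n = 444, p̂ = 0.80631.
p̂(1−p̂) = 0.80631·0.19369 = 0.156174.
Dividing by n and taking the root: √0.000351743 = 0.0188.

SE = 0.0188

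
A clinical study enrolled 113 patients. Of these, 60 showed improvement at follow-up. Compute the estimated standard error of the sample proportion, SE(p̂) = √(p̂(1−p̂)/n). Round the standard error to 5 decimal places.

With x = 60 successes in n = 113, p̂ = 0.53097.
p̂(1−p̂) = 0.249041.
SE = √(0.249041/113) = 0.04695.

SE = 0.04695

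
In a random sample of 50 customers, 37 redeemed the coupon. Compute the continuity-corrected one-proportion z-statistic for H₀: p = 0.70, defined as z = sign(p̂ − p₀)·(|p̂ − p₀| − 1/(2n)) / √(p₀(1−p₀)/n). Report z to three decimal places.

Sample proportion p̂ = 37/50 = 0.74000. p̂ − p₀ = 0.040000.
1/(2n) = 0.010000.
Corrected numerator: |0.040000| − 0.010000 = 0.030000.
SE₀ = √(0.70·0.30/50) = 0.064807.
z = (+)0.030000/0.064807 = 0.463.

z = 0.463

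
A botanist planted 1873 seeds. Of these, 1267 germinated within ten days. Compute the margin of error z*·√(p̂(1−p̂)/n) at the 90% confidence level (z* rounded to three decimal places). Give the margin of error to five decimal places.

ME = 0.01778

p̂ = 1267/1873 = 0.67645.
SE = √(p̂(1−p̂)/n) = √(0.218864/1873) = 0.010810.
The 90% critical value is z* = 1.645.
So ME = 0.01778.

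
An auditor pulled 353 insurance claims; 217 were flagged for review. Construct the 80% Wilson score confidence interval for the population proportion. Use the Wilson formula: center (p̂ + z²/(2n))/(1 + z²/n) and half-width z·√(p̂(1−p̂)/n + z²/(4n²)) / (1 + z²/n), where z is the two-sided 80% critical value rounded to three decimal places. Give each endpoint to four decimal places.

Here p̂ = 217/353 = 0.61473 and z = 1.282 (z² = 1.643524).
1 + z²/n = 1.004656.
Adjusted center: (0.61473 + z²/(2n))/1.004656 = 0.61420.
Radicand: p̂(1−p̂)/n + z²/(4n²) = 0.000670926 + 0.000003297 = 0.000674223.
Half-width = 1.282·√0.000674223/1.004656 = 0.03313.
So the interval runs from 0.5811 to 0.6473.

(0.5811, 0.6473)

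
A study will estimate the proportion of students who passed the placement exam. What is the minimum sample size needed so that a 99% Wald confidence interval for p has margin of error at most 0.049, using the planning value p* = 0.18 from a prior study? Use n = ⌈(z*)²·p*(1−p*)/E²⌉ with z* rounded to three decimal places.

z* = 2.576 at the 99% level.
p*(1−p*) = 0.1476.
(z*)²·p*(1−p*)/E² = 6.635776·0.1476/0.002401 = 407.930.
Rounding up, n = 408.

n = 408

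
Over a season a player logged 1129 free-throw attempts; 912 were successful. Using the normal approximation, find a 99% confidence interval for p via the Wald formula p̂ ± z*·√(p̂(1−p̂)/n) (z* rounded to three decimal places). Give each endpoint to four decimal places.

(0.7776, 0.8380)

Sample proportion p̂ = 912/1129 = 0.80779.
SE = √(p̂(1−p̂)/n) = √(0.155263/1129) = 0.011727.
z* = 2.576 at the 99% level.
Margin of error: 2.576 × 0.011727 = 0.03021.
Interval: 0.80779 ± 0.03021 → (0.7776, 0.8380).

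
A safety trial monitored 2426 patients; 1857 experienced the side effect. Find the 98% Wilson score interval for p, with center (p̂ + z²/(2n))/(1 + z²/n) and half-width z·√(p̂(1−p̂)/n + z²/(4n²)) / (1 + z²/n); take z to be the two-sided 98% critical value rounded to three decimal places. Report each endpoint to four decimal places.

(0.7449, 0.7849)

p̂ = 1857/2426 = 0.76546; z = 2.326, so z² = 5.410276.
1 + z²/n = 1.002230.
Center = (0.76546 + 0.001115)/1.002230 = 0.76487.
Radicand: p̂(1−p̂)/n + z²/(4n²) = 0.000074003 + 0.000000230 = 0.000074233.
Half-width = z·√(radicand)/denom = 2.326·0.008616/1.002230 = 0.02000.
So the interval runs from 0.7449 to 0.7849.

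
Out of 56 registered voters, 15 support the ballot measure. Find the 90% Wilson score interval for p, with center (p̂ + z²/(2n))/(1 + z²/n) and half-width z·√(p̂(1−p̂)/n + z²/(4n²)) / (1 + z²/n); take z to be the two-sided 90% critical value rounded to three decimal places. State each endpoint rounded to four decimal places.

Here p̂ = 15/56 = 0.26786 and z = 1.645 (z² = 2.706025).
1 + z²/n = 1.048322.
Center = (0.26786 + 0.024161)/1.048322 = 0.27856.
Radicand: p̂(1−p̂)/n + z²/(4n²) = 0.003501959 + 0.000215723 = 0.003717682.
Half-width = z·√(radicand)/denom = 1.645·0.060973/1.048322 = 0.09568.
So the interval runs from 0.1829 to 0.3742.

(0.1829, 0.3742)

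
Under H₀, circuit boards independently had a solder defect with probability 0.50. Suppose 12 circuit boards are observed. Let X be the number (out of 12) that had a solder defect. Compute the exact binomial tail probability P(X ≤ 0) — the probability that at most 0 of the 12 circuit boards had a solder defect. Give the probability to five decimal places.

P = 0.00024

X is binomial with n = 12 and p = 0.50.
P(X ≤ 0) = C(12,0)·0.50^0·0.50^12.
= 0.000244 = 0.00024.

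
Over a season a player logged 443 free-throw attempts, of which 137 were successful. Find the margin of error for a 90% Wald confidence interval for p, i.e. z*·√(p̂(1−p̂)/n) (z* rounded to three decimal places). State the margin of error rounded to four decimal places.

ME = 0.0361

The sample proportion is 137/443 = 0.30926.
SE = √(p̂(1−p̂)/n) = √(0.213616/443) = 0.021959.
The 90% critical value is z* = 1.645.
Margin of error = z*·SE = 1.645 × 0.021959 = 0.0361.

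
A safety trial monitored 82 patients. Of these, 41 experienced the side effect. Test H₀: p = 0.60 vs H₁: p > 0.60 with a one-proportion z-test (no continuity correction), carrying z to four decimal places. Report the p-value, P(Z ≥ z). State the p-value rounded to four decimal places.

p-value = 0.9677

Sample proportion p̂ = 41/82 = 0.50000.
Under H₀, SE = √(p₀(1−p₀)/n) = √(0.60·0.40/82) = √0.002926829 = 0.054100.
Test statistic (full precision, shown to 4 dp): z = (41/82 − 0.60)/SE₀ ≈ -1.8484.
From the standard normal, P(Z ≥ z) = 0.9677.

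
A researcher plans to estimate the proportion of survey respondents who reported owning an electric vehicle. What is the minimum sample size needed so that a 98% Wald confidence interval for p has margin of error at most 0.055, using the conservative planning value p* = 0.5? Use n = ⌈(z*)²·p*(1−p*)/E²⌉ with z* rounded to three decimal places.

z* = 2.326 at the 98% level.
p*(1−p*) = 0.50·0.50 = 0.2500.
(z*)²·p*(1−p*)/E² = 5.410276·0.2500/0.003025 = 447.130.
⌈447.130⌉ = 448.

n = 448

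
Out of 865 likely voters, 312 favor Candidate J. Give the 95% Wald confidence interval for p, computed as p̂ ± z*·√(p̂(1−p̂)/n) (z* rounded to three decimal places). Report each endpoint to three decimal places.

(0.329, 0.393)

The sample proportion is 312/865 = 0.36069.
SE = √(p̂(1−p̂)/n) = √(0.230594/865) = 0.016327.
For 95% confidence, z* = 1.960.
Margin = 1.960·0.016327 = 0.03200.
CI: 0.36069 ± 0.03200 = (0.329, 0.393).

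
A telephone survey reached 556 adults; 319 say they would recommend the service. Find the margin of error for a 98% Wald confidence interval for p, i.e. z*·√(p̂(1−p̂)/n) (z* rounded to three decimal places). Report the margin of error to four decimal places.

p̂ = 319/556 = 0.57374.
SE(p̂) = √(0.57374·0.42626/556) = 0.020973.
For 98% confidence, z* = 2.326.
Margin of error = z*·SE = 2.326 × 0.020973 = 0.0488.

ME = 0.0488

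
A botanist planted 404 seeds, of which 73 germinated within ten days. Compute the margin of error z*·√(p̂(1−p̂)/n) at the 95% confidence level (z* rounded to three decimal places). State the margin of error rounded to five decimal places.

ME = 0.03752

With x = 73 successes in n = 404, p̂ = 0.18069.
SE(p̂) = √(0.18069·0.81931/404) = 0.019143.
For 95% confidence, z* = 1.960.
Margin of error = z*·SE = 1.960 × 0.019143 = 0.03752.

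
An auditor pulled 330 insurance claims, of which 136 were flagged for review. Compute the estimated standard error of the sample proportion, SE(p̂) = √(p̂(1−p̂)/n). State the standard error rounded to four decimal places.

With x = 136 successes in n = 330, p̂ = 0.41212.
p̂(1−p̂) = 0.41212·0.58788 = 0.242277.
Dividing by n and taking the root: √0.000734173 = 0.0271.

SE = 0.0271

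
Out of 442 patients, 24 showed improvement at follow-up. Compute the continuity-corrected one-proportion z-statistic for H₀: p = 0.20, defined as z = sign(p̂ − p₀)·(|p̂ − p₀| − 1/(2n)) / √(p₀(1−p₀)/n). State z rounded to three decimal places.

Sample proportion p̂ = 24/442 = 0.05430. p̂ − p₀ = -0.145701.
Continuity correction 1/(2n) = 1/884 = 0.001131.
Corrected numerator: |-0.145701| − 0.001131 = 0.144570.
SE₀ = √(0.20·0.80/442) = 0.019026.
z = (−)0.144570/0.019026 = -7.599.

z = -7.599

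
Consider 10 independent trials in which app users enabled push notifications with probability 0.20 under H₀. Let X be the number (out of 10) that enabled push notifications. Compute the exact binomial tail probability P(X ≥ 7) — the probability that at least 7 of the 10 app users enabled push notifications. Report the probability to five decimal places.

P = 0.00086

X ~ Binomial(n=10, p=0.20).
P(X ≥ 7) = C(10,7)·0.20^7·0.80^3 + C(10,8)·0.20^8·0.80^2 + C(10,9)·0.20^9·0.80^1 + C(10,10)·0.20^10·0.80^0.
= 0.000786 + 0.000074 + 0.000004 + 0.000000 = 0.00086.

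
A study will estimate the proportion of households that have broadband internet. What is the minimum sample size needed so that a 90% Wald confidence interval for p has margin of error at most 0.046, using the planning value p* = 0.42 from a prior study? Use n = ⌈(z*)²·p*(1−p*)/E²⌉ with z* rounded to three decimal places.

n = 312

The 90% critical value is z* = 1.645.
p*(1−p*) = 0.42·0.58 = 0.2436.
(z*)²·p*(1−p*)/E² = 2.706025·0.2436/0.002116 = 311.525.
Rounding up, n = 312.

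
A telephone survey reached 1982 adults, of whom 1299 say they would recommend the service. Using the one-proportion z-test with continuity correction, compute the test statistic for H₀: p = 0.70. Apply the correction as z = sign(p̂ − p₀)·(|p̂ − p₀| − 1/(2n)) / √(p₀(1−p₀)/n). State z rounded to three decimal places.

z = -4.309

With x = 1299 successes in n = 1982, p̂ = 0.65540. p̂ − p₀ = -0.044601.
1/(2n) = 0.000252.
Corrected numerator: |-0.044601| − 0.000252 = 0.044349.
Under H₀, SE = √(p₀(1−p₀)/n) = √(0.70·0.30/1982) = √0.000105954 = 0.010293.
z = −0.044349/0.010293 = -4.309.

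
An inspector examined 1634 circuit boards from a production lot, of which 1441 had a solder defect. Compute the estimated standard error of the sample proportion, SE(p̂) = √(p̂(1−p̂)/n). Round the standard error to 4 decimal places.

SE = 0.0080

Sample proportion p̂ = 1441/1634 = 0.88188.
p̂(1−p̂) = 0.104168.
Dividing by n and taking the root: √0.000063750 = 0.0080.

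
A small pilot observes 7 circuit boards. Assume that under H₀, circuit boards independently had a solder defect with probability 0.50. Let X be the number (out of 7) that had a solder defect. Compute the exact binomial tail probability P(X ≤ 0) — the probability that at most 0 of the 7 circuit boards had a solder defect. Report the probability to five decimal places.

X is binomial with n = 7 and p = 0.50.
P(X ≤ 0) = C(7,0)·0.50^0·0.50^7.
= 0.007812 = 0.00781.

P = 0.00781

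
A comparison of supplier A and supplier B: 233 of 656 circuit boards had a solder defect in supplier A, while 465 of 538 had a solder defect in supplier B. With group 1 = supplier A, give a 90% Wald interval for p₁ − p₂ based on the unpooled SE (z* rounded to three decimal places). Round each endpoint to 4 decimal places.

p̂₁ = 0.35518, p̂₂ = 0.86431, so the observed difference is -0.50913.
SE = √(0.000349128 + 0.000217986) = √0.000567114 = 0.023814.
For 90% confidence, z* = 1.645. Margin = 1.645·0.023814 = 0.03917.
So the interval runs from -0.5483 to -0.4700.

(-0.5483, -0.4700)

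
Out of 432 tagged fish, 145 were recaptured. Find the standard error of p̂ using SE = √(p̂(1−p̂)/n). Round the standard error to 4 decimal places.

p̂ = 145/432 = 0.33565.
p̂(1−p̂) = 0.222989.
Dividing by n and taking the root: √0.000516178 = 0.0227.

SE = 0.0227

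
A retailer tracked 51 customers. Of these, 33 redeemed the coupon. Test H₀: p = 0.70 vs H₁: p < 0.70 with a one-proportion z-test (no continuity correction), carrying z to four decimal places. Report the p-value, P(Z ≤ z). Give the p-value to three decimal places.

Sample proportion p̂ = 33/51 = 0.64706.
SE₀ = √(0.70·0.30/51) = 0.064169.
z = (p̂ − p₀)/SE = (33/51 − 0.70)/0.064169 ≈ -0.8250.
From the standard normal, P(Z ≤ z) = 0.205.

p-value = 0.205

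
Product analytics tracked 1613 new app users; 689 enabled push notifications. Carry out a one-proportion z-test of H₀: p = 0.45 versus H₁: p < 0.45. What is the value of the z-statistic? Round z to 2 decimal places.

z = -1.84

p̂ = 689/1613 = 0.42715.
Null standard error: √(0.45·0.55/1613) = √0.000153441 = 0.012387.
z = (0.42715 − 0.45)/0.012387 = -0.02285/0.012387 = -1.84.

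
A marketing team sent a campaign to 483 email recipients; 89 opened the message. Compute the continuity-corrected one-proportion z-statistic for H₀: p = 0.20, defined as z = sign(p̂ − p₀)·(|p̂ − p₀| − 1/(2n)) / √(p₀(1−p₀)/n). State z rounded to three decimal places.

p̂ = 89/483 = 0.18427. p̂ − p₀ = -0.015735.
1/(2n) = 0.001035.
Corrected numerator: |-0.015735| − 0.001035 = 0.014700.
SE₀ = √(0.20·0.80/483) = 0.018201.
z = −0.014700/0.018201 = -0.808.

z = -0.808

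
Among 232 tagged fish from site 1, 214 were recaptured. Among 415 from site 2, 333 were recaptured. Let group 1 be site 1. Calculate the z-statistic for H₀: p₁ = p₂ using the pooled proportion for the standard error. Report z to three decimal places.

p̂₁ = 214/232 = 0.92241, p̂₂ = 333/415 = 0.80241.
Pooling: p̂ = 547/647 = 0.84544.
Pooled SE = √[0.1306709·0.00671998] ≈ 0.029633.
z = 0.12000/0.029633 = 4.050.

z = 4.050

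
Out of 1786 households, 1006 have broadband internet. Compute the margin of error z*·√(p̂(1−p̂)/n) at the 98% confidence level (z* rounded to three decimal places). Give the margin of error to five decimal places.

Sample proportion p̂ = 1006/1786 = 0.56327.
SE(p̂) = √(0.56327·0.43673/1786) = 0.011736.
For 98% confidence, z* = 2.326.
Margin of error = z*·SE = 2.326 × 0.011736 = 0.02730.

ME = 0.02730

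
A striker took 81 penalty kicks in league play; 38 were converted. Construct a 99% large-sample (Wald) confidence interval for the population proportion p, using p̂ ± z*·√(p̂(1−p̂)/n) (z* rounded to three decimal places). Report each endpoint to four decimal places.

(0.3263, 0.6120)

p̂ = 38/81 = 0.46914.
SE(p̂) = √(0.46914·0.53086/81) = 0.055450.
The 99% critical value is z* = 2.576.
Margin of error: 2.576 × 0.055450 = 0.14284.
So the interval runs from 0.3263 to 0.6120.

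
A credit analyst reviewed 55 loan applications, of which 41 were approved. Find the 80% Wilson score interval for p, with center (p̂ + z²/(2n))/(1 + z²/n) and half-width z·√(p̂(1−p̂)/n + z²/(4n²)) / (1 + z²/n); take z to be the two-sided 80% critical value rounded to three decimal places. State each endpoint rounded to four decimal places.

p̂ = 41/55 = 0.74545; z = 1.282, so z² = 1.643524.
Denominator 1 + z²/n = 1 + 1.643524/55 = 1.029882.
Adjusted center: (0.74545 + z²/(2n))/1.029882 = 0.73833.
Radicand: p̂(1−p̂)/n + z²/(4n²) = 0.003450038 + 0.000135828 = 0.003585866.
Half-width = 1.282·√0.003585866/1.029882 = 0.07454.
So the interval runs from 0.6638 to 0.8129.

(0.6638, 0.8129)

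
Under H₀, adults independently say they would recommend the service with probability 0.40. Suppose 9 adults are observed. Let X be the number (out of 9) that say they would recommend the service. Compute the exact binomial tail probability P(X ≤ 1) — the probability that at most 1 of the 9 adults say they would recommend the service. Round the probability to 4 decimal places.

P = 0.0705

X ~ Binomial(n=9, p=0.40).
P(X ≤ 1) = C(9,0)·0.40^0·0.60^9 + C(9,1)·0.40^1·0.60^8.
= 0.010078 + 0.060466 = 0.0705.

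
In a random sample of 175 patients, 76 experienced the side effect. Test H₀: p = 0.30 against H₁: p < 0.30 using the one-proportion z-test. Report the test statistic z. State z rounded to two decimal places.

z = 3.88

The sample proportion is 76/175 = 0.43429.
Under H₀, SE = √(p₀(1−p₀)/n) = √(0.30·0.70/175) = √0.001200000 = 0.034641.
Test statistic: z = 0.13429/0.034641 = 3.88.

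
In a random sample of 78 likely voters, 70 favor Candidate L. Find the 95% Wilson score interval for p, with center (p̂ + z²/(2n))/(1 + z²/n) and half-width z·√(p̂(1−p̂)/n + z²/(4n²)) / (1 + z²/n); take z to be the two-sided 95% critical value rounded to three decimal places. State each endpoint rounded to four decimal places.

p̂ = 70/78 = 0.89744; z = 1.960, so z² = 3.841600.
1 + z²/n = 1.049251.
Center = (0.89744 + 0.024626)/1.049251 = 0.87878.
Radicand: p̂(1−p̂)/n + z²/(4n²) = 0.001180060 + 0.000157857 = 0.001337917.
Half-width = z·√(radicand)/denom = 1.960·0.036578/1.049251 = 0.06833.
Interval: 0.87878 ± 0.06833 → (0.8105, 0.9471).

(0.8105, 0.9471)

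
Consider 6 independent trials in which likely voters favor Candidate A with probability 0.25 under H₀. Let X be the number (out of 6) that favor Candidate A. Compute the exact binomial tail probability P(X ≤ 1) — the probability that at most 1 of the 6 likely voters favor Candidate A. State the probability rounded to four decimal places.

P = 0.5339

X is binomial with n = 6 and p = 0.25.
P(X ≤ 1) = C(6,0)·0.25^0·0.75^6 + C(6,1)·0.25^1·0.75^5.
= 0.177979 + 0.355957 = 0.5339.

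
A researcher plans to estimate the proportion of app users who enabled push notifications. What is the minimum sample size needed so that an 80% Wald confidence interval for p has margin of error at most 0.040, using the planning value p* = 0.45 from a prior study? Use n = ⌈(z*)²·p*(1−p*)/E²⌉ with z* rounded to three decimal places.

The 80% critical value is z* = 1.282.
p*(1−p*) = 0.45·0.55 = 0.2475.
Required n before rounding: 1.643524 × 0.2475 / 0.040² = 254.233.
⌈254.233⌉ = 255.

n = 255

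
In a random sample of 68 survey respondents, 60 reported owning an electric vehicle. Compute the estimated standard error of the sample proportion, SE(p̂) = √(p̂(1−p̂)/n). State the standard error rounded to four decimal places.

Sample proportion p̂ = 60/68 = 0.88235.
p̂(1−p̂) = 0.103808.
Dividing by n and taking the root: √0.001526588 = 0.0391.

SE = 0.0391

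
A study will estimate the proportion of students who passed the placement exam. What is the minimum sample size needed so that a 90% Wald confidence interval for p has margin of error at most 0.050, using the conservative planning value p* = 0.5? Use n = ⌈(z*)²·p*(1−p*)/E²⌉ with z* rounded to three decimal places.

n = 271

The 90% critical value is z* = 1.645.
p*(1−p*) = 0.2500.
Required n before rounding: 2.706025 × 0.2500 / 0.050² = 270.602.
⌈270.602⌉ = 271.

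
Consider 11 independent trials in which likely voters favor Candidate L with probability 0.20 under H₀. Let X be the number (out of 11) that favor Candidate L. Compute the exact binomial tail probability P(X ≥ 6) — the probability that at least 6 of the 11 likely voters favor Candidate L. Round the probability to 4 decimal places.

P = 0.0117

X ~ Binomial(n=11, p=0.20).
P(X ≥ 6) = Σ_{j=6}^{11} C(11,j)·0.20^j·0.80^{11−j}.
= 0.009689 + 0.001730 + 0.000216 + 0.000018 + 0.000001 + 0.000000 = 0.0117.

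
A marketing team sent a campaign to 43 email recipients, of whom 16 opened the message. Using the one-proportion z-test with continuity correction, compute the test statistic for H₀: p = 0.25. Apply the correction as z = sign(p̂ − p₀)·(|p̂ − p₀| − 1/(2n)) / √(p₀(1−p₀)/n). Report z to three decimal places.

z = 1.673

The sample proportion is 16/43 = 0.37209. p̂ − p₀ = 0.122093.
Continuity correction 1/(2n) = 1/86 = 0.011628.
Corrected numerator: |0.122093| − 0.011628 = 0.110465.
Under H₀, SE = √(p₀(1−p₀)/n) = √(0.25·0.75/43) = √0.004360465 = 0.066034.
z = (+)0.110465/0.066034 = 1.673.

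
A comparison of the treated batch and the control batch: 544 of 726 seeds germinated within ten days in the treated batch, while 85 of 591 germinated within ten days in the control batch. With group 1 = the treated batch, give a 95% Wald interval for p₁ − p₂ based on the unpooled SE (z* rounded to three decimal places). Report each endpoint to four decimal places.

(0.5631, 0.6478)

p̂₁ = 544/726 = 0.74931, p̂₂ = 85/591 = 0.14382; p̂₁ − p̂₂ = 0.60549.
SE = √(0.000258738 + 0.000208356) = √0.000467094 = 0.021612.
For 95% confidence, z* = 1.960. Margin of error = 0.04236.
Interval: 0.60549 ± 0.04236 → (0.5631, 0.6478).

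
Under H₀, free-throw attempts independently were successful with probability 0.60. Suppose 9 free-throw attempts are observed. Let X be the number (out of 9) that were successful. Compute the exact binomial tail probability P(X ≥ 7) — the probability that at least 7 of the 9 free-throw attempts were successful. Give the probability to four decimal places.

P = 0.2318

X is binomial with n = 9 and p = 0.60.
P(X ≥ 7) = C(9,7)·0.60^7·0.40^2 + C(9,8)·0.60^8·0.40^1 + C(9,9)·0.60^9·0.40^0.
= 0.161243 + 0.060466 + 0.010078 = 0.2318.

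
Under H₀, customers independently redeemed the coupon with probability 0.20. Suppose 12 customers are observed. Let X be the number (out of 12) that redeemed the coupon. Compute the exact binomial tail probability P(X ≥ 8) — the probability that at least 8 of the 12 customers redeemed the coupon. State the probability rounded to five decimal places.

X is binomial with n = 12 and p = 0.20.
P(X ≥ 8) = Σ_{j=8}^{12} C(12,j)·0.20^j·0.80^{12−j}.
= 0.000519 + 0.000058 + 0.000004 + 0.000000 + 0.000000 = 0.00058.

P = 0.00058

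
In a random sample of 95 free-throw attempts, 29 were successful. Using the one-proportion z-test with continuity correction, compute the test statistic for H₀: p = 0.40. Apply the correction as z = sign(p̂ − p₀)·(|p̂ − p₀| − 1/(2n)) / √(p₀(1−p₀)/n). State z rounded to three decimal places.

z = -1.780

With x = 29 successes in n = 95, p̂ = 0.30526. p̂ − p₀ = -0.094737.
1/(2n) = 0.005263.
Corrected numerator: |-0.094737| − 0.005263 = 0.089474.
Null standard error: √(0.40·0.60/95) = √0.002526316 = 0.050262.
z = −0.089474/0.050262 = -1.780.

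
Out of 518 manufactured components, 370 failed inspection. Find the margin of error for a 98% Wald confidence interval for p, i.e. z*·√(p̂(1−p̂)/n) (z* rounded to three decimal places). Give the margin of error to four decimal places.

ME = 0.0462

Sample proportion p̂ = 370/518 = 0.71429.
Standard error of p̂: √(0.204082/518) = √0.000393980 = 0.019849.
z* = 2.326 at the 98% level.
ME = 2.326·0.019849 = 0.0462.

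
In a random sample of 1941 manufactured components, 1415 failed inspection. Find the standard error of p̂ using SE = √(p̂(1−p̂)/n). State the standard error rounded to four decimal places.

SE = 0.0101

p̂ = 1415/1941 = 0.72901.
p̂(1−p̂) = 0.197554.
SE = √(0.197554/1941) = √0.000101779 = 0.0101.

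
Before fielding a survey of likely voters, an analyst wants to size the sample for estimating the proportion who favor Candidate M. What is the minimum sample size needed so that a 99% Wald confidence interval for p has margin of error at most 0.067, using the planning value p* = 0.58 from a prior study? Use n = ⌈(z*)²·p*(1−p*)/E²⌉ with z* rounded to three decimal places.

n = 361

The 99% critical value is z* = 2.576.
p*(1−p*) = 0.2436.
(z*)²·p*(1−p*)/E² = 6.635776·0.2436/0.004489 = 360.097.
Rounding up, n = 361.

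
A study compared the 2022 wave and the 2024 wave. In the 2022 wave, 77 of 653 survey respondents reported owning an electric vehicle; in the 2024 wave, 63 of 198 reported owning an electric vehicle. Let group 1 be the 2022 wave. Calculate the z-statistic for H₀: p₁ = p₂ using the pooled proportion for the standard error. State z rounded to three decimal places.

p̂₁ = 77/653 = 0.11792, p̂₂ = 63/198 = 0.31818.
Pooled p̂ = (77+63)/(653+198) = 140/851 = 0.16451.
Pooled SE = √[0.1374480·0.00658190] ≈ 0.030078.
z = -0.20026/0.030078 = -6.658.

z = -6.658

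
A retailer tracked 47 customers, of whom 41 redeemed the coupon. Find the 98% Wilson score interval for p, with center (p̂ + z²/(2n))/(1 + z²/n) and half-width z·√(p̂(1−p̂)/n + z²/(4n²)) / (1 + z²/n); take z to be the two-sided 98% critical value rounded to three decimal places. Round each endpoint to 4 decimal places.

(0.7200, 0.9478)

Here p̂ = 41/47 = 0.87234 and z = 2.326 (z² = 5.410276).
1 + z²/n = 1.115112.
Adjusted center: (0.87234 + z²/(2n))/1.115112 = 0.83390.
Radicand: p̂(1−p̂)/n + z²/(4n²) = 0.002369417 + 0.000612299 = 0.002981716.
Half-width = z·√(radicand)/denom = 2.326·0.054605/1.115112 = 0.11390.
CI: 0.83390 ± 0.11390 = (0.7200, 0.9478).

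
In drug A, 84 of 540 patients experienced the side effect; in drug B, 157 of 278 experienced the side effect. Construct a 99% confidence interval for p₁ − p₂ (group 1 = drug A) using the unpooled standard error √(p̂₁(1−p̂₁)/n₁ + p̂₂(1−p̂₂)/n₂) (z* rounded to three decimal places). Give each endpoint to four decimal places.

p̂₁ = 84/540 = 0.15556, p̂₂ = 157/278 = 0.56475; p̂₁ − p̂₂ = -0.40919.
Unpooled SE = √(p̂₁(1−p̂₁)/n₁ + p̂₂(1−p̂₂)/n₂) = √(0.000243256 + 0.000884200) = 0.033578.
z* = 2.576 at the 99% level. Margin of error = 0.08650.
Interval: -0.40919 ± 0.08650 → (-0.4957, -0.3227).

(-0.4957, -0.3227)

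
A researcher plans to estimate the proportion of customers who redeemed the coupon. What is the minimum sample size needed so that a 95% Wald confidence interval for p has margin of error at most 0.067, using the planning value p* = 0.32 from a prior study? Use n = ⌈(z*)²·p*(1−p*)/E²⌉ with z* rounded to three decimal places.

The 95% critical value is z* = 1.960.
p*(1−p*) = 0.32·0.68 = 0.2176.
(z*)²·p*(1−p*)/E² = 3.841600·0.2176/0.004489 = 186.218.
⌈186.218⌉ = 187.

n = 187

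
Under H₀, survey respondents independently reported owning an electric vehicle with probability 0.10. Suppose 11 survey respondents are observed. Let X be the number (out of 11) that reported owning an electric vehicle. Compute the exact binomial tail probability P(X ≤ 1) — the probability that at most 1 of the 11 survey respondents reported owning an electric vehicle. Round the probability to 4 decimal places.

X ~ Binomial(n=11, p=0.10).
P(X ≤ 1) = C(11,0)·0.10^0·0.90^11 + C(11,1)·0.10^1·0.90^10.
= 0.313811 + 0.383546 = 0.6974.

P = 0.6974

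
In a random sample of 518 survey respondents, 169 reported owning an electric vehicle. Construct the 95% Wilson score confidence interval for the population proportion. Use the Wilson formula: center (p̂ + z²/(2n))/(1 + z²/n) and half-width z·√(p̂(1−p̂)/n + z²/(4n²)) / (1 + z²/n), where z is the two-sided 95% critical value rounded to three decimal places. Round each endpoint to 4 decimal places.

(0.2873, 0.3678)

p̂ = 169/518 = 0.32625; z = 1.960, so z² = 3.841600.
1 + z²/n = 1.007416.
Center = (0.32625 + 0.003708)/1.007416 = 0.32753.
Radicand: p̂(1−p̂)/n + z²/(4n²) = 0.000424349 + 0.000003579 = 0.000427928.
Half-width = z·√(radicand)/denom = 1.960·0.020686/1.007416 = 0.04025.
Interval: 0.32753 ± 0.04025 → (0.2873, 0.3678).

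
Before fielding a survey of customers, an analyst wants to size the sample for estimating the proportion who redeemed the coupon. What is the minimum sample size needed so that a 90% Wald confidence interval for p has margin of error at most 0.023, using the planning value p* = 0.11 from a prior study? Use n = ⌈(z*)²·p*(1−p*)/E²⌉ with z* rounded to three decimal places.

n = 501

The 90% critical value is z* = 1.645.
p*(1−p*) = 0.0979.
Required n before rounding: 2.706025 × 0.0979 / 0.023² = 500.794.
Rounding up, n = 501.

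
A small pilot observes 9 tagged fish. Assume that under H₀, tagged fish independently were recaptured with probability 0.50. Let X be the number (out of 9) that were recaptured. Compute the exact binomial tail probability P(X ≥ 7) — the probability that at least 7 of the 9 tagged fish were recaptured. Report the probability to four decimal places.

X is binomial with n = 9 and p = 0.50.
P(X ≥ 7) = C(9,7)·0.50^7·0.50^2 + C(9,8)·0.50^8·0.50^1 + C(9,9)·0.50^9·0.50^0.
= 0.070312 + 0.017578 + 0.001953 = 0.0898.

P = 0.0898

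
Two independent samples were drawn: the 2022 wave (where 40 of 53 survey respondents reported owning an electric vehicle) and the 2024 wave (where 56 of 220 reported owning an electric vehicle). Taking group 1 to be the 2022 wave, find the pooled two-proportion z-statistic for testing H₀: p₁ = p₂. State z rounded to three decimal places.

p̂₁ = 40/53 = 0.75472, p̂₂ = 56/220 = 0.25455.
Pooled p̂ = (40+56)/(53+220) = 96/273 = 0.35165.
SE = √[p̂(1−p̂)(1/n₁+1/n₂)] = √[0.35165·0.64835·(1/53+1/220)] ≈ 0.073062.
z = (p̂₁ − p̂₂)/SE = (0.75472 − 0.25455)/0.073062 = 0.50017/0.073062 = 6.846.

z = 6.846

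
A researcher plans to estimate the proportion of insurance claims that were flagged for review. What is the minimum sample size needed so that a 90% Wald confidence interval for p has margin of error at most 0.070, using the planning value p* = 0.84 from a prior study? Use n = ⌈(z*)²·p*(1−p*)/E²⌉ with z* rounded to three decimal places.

n = 75

For 90% confidence, z* = 1.645.
p*(1−p*) = 0.84·0.16 = 0.1344.
(z*)²·p*(1−p*)/E² = 2.706025·0.1344/0.004900 = 74.222.
⌈74.222⌉ = 75.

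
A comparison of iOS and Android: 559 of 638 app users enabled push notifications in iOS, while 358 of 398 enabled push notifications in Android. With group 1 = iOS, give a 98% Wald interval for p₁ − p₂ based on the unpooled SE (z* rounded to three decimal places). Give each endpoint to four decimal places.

p̂₁ = 0.87618, p̂₂ = 0.89950, so the observed difference is -0.02332.
SE = √(0.000170050 + 0.000227140) = √0.000397190 = 0.019930.
For 98% confidence, z* = 2.326. Margin = 2.326·0.019930 = 0.04636.
Interval: -0.02332 ± 0.04636 → (-0.0697, 0.0230).

(-0.0697, 0.0230)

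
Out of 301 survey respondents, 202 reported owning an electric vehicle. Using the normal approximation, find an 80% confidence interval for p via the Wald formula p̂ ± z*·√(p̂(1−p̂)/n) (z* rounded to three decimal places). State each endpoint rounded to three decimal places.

(0.636, 0.706)

The sample proportion is 202/301 = 0.67110.
Standard error of p̂: √(0.220726/301) = √0.000733309 = 0.027080.
For 80% confidence, z* = 1.282.
Margin of error: 1.282 × 0.027080 = 0.03472.
Interval: 0.67110 ± 0.03472 → (0.636, 0.706).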